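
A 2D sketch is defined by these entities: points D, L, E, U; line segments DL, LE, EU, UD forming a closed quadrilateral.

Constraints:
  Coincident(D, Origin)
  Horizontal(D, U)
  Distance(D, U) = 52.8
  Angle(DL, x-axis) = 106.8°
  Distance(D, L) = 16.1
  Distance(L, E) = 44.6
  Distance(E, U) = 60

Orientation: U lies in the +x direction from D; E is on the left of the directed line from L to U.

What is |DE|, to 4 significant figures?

55.77

D is at the origin; DU is horizontal with |DU| = 52.8 and U in +x, so U = (52.8, 0). DL runs at 106.8° with |DL| = 16.1, so L = (-4.653, 15.41). E is determined by |LE| = 44.6 and |EU| = 60.0 together: it lies at the intersection of circle(L, 44.6) and circle(U, 60.0). With |LU| = 59.48, the foot of the radical line on LU is 16.20 from L and the perpendicular offset is √(44.6² − 16.20²) = 41.55. Taking the left-of-LU solution: E = (21.76, 51.35).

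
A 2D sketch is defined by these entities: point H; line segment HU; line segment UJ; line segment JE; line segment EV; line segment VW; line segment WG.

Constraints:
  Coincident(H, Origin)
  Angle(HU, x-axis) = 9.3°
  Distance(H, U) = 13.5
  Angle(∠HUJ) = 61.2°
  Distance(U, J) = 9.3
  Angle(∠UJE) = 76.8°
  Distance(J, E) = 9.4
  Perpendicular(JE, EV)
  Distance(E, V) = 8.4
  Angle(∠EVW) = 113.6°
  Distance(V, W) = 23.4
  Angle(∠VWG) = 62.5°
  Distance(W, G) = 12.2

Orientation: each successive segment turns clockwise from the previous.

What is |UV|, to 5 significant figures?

7.3057

H is at the origin; HU runs at 9.3° with length 13.5, so U = (13.323, 2.1817). ∠HUJ = 61.2° gives UJ at -109.50° from the x-axis; with |UJ| = 9.3, J = (10.218, -6.5849). ∠UJE = 76.8° gives JE at 147.30° from the x-axis; with |JE| = 9.4, E = (2.3079, -1.5067). The perpendicularity gives EV at right angles to JE, so EV runs at 57.300°; with |EV| = 8.4, V = (6.8460, 5.5620). Then |UV| = |V − U| = 7.3057.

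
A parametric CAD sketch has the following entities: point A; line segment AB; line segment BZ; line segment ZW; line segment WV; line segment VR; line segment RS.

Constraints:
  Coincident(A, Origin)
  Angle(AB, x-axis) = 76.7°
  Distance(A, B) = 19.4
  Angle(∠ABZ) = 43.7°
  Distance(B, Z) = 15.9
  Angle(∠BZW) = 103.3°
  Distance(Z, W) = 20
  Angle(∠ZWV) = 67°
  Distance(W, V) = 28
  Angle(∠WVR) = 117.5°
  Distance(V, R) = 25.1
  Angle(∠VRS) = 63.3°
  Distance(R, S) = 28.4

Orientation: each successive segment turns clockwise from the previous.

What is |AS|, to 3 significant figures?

18.2

A is at the origin; AB runs at 76.7° with length 19.4, so B = (4.46, 18.9). ∠ABZ = 43.7° gives BZ at -59.6° from the x-axis; with |BZ| = 15.9, Z = (12.5, 5.17). ∠BZW = 103.3° gives ZW at -136° from the x-axis; with |ZW| = 20.0, W = (-1.95, -8.65). ∠ZWV = 67.0° gives WV at 111° from the x-axis; with |WV| = 28.0, V = (-11.8, 17.5). ∠WVR = 117.5° gives VR at 48.2° from the x-axis; with |VR| = 25.1, R = (4.88, 36.3). ∠VRS = 63.3° gives RS at -68.5° from the x-axis; with |RS| = 28.4, S = (15.3, 9.83). Then |AS| = |S − A| = 18.2.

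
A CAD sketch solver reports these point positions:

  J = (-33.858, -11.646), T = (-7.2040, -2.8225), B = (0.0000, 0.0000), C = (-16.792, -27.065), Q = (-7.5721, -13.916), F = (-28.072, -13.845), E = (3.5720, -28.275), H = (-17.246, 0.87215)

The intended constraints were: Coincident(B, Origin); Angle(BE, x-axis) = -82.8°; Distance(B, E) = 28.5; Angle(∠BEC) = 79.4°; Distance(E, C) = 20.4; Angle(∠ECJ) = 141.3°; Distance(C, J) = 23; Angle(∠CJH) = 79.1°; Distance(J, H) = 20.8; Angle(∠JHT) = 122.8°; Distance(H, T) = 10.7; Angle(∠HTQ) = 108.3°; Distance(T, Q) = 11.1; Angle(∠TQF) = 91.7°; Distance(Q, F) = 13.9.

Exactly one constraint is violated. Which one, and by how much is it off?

Distance(Q, F) = 13.9 — off by 6.60.

B = (0.00, 0.00) ✓; BE at -82.80° ✓; |BE| = 28.50 ✓; ∠BEC = 79.40° ✓; |EC| = 20.40 ✓; ∠ECJ = 141.3° ✓; |CJ| = 23.00 ✓; ∠CJH = 79.10° ✓; |JH| = 20.80 ✓; ∠JHT = 122.8° ✓; |HT| = 10.70 ✓; ∠HTQ = 108.3° ✓; |TQ| = 11.10 ✓; ∠TQF = 91.70° ✓; |QF| = 20.50 ✗.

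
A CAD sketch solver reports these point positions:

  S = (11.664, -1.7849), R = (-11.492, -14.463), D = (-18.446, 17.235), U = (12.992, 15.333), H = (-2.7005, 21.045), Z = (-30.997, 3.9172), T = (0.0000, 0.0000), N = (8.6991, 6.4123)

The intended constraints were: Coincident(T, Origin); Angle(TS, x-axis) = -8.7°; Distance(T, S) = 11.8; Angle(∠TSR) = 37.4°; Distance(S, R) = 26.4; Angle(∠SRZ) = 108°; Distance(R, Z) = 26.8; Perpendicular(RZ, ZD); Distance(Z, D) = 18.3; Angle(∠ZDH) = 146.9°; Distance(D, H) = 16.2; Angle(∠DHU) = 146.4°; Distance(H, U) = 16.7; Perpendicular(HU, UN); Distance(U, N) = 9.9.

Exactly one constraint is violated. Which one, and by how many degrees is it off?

Perpendicular(HU, UN) — off by 5.70°.

T = (0.00, 0.00) ✓; TS at -8.700° ✓; |TS| = 11.80 ✓; ∠TSR = 37.40° ✓; |SR| = 26.40 ✓; ∠SRZ = 108.0° ✓; |RZ| = 26.80 ✓; ∠(RZ, ZD) = 90.00° ✓; |ZD| = 18.30 ✓; ∠ZDH = 146.9° ✓; |DH| = 16.20 ✓; ∠DHU = 146.4° ✓; |HU| = 16.70 ✓; ∠(HU, UN) = 95.70° ✗; |UN| = 9.900 ✓.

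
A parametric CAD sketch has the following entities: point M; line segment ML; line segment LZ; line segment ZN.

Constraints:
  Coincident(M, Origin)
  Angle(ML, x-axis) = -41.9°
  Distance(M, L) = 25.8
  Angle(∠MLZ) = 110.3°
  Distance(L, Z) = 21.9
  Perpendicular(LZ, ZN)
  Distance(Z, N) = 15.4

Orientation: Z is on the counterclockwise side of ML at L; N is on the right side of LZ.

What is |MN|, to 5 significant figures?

50.197

M is at the origin; ML runs at -41.9° with length 25.8, so L = 25.8·(cos -41.9°, sin -41.9°) = (19.203, -17.230). ∠MLZ = 110.3°, so LZ runs at -41.9° + (180° − 110.3°) = 27.800° from the x-axis; with |LZ| = 21.9, Z = L + 21.9·(cos 27.800°, sin 27.800°) = (38.576, -7.0162). LZ ⟂ ZN; with |ZN| = 15.4 on the right of LZ, N = Z + 15.4·(0.46639, -0.88458) = (45.758, -20.639). Then |MN| = |N − M| = 50.197.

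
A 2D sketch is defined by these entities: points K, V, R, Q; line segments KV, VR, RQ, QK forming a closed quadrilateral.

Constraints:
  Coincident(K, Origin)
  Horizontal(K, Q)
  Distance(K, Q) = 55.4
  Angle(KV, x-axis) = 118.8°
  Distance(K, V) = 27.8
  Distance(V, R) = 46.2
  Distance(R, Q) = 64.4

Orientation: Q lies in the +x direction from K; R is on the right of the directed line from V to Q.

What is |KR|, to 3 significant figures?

21.8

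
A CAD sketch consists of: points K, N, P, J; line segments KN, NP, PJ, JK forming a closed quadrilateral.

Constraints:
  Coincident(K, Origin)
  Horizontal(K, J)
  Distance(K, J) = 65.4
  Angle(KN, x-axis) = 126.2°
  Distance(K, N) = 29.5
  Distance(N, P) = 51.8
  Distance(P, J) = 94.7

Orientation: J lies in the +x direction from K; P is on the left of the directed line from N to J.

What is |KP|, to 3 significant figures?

71.4

Checks: |NP| = 51.80 ✓; |PJ| = 94.70 ✓.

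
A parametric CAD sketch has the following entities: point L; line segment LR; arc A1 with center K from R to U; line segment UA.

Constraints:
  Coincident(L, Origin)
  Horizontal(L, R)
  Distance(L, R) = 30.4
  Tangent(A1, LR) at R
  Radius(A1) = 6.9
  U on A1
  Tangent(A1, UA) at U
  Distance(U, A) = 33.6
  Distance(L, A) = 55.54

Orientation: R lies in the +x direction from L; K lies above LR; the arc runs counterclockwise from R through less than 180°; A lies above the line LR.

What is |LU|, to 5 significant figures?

37.896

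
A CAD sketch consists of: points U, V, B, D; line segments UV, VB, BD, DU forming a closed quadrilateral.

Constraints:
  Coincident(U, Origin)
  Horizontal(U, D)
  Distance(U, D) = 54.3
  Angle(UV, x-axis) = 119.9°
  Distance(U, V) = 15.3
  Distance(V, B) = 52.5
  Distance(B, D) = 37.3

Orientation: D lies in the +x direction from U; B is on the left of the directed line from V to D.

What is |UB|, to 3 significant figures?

53.1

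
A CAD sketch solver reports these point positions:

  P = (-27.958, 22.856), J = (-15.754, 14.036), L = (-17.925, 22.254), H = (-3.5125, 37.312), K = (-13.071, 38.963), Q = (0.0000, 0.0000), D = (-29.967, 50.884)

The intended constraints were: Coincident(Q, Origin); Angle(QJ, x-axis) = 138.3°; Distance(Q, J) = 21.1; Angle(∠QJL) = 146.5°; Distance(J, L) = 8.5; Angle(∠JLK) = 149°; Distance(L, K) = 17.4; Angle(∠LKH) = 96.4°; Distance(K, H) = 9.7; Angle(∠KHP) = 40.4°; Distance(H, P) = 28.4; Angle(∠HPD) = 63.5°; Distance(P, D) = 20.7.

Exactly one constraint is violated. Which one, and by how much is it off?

Distance(P, D) = 20.7 — off by 7.40.

Q = (0.00, 0.00) ✓; QJ at 138.3° ✓; |QJ| = 21.10 ✓; ∠QJL = 146.5° ✓; |JL| = 8.500 ✓; ∠JLK = 149.0° ✓; |LK| = 17.40 ✓; ∠LKH = 96.40° ✓; |KH| = 9.700 ✓; ∠KHP = 40.40° ✓; |HP| = 28.40 ✓; ∠HPD = 63.50° ✓; |PD| = 28.10 ✗.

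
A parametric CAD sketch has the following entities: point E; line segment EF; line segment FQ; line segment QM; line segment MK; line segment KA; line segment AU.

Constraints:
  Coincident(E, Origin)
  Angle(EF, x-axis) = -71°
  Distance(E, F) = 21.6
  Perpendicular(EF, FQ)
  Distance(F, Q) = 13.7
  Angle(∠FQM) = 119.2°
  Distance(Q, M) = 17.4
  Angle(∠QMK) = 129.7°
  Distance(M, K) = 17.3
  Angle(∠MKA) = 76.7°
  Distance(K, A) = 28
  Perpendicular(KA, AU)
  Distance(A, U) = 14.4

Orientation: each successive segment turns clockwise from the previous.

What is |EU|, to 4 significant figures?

18.00

∠MKA = 76.7° gives KA at -15.40° from the x-axis; with |KA| = 28.0, A = (8.736, -3.433). KA ⟂ AU, so AU runs at -105.4°; with |AU| = 14.4, U = (4.912, -17.32). Then |EU| = |U − E| = 18.00.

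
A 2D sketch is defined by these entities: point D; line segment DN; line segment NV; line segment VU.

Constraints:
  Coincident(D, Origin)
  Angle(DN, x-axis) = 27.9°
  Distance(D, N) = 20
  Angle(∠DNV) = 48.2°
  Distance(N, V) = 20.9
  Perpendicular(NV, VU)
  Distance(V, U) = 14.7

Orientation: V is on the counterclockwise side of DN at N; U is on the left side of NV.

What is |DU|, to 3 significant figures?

7.57

∠DNV = 48.2°, so NV runs at 27.9° + (180° − 48.2°) = 160° from the x-axis; with |NV| = 20.9, V = N + 20.9·(cos 160°, sin 160°) = (-1.93, 16.6). NV is perpendicular to VU; with |VU| = 14.7 on the left of NV, U = V + 14.7·(-0.347, -0.938) = (-7.03, 2.82). Then |DU| = |U − D| = 7.57.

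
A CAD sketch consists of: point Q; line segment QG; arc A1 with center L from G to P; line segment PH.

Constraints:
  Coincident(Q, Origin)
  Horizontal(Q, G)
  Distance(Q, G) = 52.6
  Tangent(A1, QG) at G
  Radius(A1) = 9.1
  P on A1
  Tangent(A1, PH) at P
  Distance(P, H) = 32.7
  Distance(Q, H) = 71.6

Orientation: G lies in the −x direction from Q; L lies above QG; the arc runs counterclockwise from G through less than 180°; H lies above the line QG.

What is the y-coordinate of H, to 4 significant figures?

42.69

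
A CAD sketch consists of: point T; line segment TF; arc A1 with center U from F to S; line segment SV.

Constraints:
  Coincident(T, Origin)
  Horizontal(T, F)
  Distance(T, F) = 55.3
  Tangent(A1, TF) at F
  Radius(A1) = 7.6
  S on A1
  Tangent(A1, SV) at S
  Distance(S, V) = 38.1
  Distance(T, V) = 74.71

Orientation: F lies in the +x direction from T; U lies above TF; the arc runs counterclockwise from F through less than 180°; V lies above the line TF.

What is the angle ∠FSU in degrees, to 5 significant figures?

41.816°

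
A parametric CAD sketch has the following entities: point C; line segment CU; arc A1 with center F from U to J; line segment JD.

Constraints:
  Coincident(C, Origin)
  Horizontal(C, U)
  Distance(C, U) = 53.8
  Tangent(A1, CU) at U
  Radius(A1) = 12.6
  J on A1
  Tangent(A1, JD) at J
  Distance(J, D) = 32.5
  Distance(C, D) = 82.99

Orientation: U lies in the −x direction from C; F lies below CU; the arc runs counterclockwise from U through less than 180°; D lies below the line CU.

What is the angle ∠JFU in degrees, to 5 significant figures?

81.534°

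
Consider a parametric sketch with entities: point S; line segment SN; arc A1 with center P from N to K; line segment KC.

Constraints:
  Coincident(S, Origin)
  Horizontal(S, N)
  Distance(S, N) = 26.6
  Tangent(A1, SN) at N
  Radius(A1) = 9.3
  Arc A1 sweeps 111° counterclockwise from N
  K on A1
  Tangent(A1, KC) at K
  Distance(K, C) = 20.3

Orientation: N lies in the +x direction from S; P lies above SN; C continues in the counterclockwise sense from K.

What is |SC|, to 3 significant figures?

42.2

S is at the origin; S and N share the same y with |SN| = 26.6 and N on the +x side, so N = (26.6, 0.00). The tangent condition forces PN to be normal to SN, so P = N + (0, 9.3) = (26.6, 9.30). On A1, N sits at bearing -90° from P; a 111° counterclockwise sweep puts K at bearing 21°, so K = P + 9.3·(cos 21°, sin 21°) = (35.3, 12.6). Tangency of A1 to KC means the radius PK is perpendicular to KC, so KC runs along (−sin 21°, cos 21°); with |KC| = 20.3, C = (28.0, 31.6). Then |SC| = |C − S| = 42.2.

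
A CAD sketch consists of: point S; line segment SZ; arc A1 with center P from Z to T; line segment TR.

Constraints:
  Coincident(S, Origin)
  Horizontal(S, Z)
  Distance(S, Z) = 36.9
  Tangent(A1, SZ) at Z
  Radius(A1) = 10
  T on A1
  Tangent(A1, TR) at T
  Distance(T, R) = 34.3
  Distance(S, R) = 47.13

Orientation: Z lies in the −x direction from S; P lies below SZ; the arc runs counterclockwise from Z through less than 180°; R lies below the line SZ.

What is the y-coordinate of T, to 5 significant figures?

-16.733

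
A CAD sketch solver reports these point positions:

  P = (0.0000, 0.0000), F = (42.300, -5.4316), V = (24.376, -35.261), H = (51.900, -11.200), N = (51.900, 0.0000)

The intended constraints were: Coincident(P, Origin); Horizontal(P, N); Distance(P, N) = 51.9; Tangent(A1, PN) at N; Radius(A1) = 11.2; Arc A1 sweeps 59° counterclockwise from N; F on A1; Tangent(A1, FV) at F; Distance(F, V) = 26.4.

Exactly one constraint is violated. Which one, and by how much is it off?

Distance(F, V) = 26.4 — off by 8.40.

P = (0.00, 0.00) ✓; P.y = 0.00, N.y = 0.00 ✓; |PN| = 51.90 ✓; ∠(HN, NP) = 90.00° ✓; |HN| = 11.20 ✓; bearing(H→F) − bearing(H→N) = 59.00° ✓; |HF| = 11.20 ✓; ∠(HF, FV) = 90.00° ✓; |FV| = 34.80 ✗.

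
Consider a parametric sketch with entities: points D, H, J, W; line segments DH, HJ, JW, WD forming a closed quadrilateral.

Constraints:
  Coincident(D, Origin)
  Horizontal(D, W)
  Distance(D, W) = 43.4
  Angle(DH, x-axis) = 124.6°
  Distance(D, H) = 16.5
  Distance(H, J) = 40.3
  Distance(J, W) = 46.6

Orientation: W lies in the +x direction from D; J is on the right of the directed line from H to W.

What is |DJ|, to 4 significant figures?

24.80

Checks: |HJ| = 40.30 ✓; |JW| = 46.60 ✓.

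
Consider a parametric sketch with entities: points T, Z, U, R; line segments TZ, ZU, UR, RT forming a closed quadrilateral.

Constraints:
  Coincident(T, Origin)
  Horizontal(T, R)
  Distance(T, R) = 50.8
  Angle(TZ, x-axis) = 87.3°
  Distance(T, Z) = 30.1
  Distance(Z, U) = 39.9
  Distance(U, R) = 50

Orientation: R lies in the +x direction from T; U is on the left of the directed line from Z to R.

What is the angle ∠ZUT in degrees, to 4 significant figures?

25.58°

Checks: |ZU| = 39.90 ✓; |UR| = 50.00 ✓.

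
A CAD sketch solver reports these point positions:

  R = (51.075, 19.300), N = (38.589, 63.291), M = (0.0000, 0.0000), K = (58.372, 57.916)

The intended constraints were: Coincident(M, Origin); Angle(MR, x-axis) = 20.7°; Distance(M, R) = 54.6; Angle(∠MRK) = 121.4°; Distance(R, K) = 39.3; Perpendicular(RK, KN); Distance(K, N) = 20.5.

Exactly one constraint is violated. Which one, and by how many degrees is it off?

Perpendicular(RK, KN) — off by 4.50°.

M = (0.00, 0.00) ✓; MR at 20.70° ✓; |MR| = 54.60 ✓; ∠MRK = 121.4° ✓; |RK| = 39.30 ✓; ∠(RK, KN) = 85.50° ✗; |KN| = 20.50 ✓.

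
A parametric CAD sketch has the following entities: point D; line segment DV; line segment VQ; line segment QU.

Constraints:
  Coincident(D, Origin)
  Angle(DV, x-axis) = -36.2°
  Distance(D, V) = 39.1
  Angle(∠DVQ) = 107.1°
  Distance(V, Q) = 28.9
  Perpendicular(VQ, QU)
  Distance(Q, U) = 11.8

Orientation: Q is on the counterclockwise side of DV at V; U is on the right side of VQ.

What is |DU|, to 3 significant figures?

63.6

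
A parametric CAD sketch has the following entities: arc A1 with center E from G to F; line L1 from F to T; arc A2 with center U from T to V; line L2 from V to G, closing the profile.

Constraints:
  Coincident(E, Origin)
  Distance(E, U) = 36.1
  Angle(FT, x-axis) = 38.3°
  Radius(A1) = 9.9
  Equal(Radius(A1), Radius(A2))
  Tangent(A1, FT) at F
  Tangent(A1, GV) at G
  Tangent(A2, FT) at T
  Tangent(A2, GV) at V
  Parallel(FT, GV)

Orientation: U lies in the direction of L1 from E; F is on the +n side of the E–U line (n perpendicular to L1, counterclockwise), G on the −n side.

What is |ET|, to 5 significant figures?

37.433

The slot axis is L1's direction at 38.3°, so u = (cos 38.3°, sin 38.3°) = (0.78478, 0.61978) and n = (−sin 38.3°, cos 38.3°) = (-0.61978, 0.78478). E is at the origin and U lies 36.1 along u from E, so U = 36.1·u = (28.330, 22.374). Tangency of A1 to both parallel lines with radius 9.9 puts F and G at E ± 9.9·n: F = (-6.1358, 7.7693), G = (6.1358, -7.7693). Equal radii place T and V the same way about U: T = U + 9.9·n = (22.195, 30.143), V = U − 9.9·n = (34.466, 14.605). Then |ET| = |T − E| = 37.433.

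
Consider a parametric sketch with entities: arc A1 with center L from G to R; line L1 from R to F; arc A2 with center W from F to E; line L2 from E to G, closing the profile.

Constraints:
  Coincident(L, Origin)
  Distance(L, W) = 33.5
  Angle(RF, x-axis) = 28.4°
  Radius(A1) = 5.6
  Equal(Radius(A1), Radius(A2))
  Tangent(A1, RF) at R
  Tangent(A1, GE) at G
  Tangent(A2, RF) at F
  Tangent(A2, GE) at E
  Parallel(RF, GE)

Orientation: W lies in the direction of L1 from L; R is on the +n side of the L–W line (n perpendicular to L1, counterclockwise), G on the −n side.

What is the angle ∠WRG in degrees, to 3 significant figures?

80.5°

L is at the origin and W lies 33.5 along u from L, so W = 33.5·u = (29.5, 15.9). Tangency of A1 to both parallel lines with radius 5.6 puts R and G at L ± 5.6·n: R = (-2.66, 4.93), G = (2.66, -4.93). Then cos ∠WRG = RW·RG / (|RW||RG|), giving 80.5°.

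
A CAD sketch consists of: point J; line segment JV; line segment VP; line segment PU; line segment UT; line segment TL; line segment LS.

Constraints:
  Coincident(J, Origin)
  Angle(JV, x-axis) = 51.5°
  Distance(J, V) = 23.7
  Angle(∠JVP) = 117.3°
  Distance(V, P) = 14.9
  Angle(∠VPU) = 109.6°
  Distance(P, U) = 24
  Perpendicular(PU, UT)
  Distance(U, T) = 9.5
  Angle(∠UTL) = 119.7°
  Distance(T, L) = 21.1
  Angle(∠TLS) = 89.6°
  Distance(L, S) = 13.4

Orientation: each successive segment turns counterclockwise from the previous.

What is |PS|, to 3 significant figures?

8.32

∠UTL = 119.7° gives TL at -25.1° from the x-axis; with |TL| = 21.1, L = (4.59, 11.8). ∠TLS = 89.6° gives LS at 65.3° from the x-axis; with |LS| = 13.4, S = (10.2, 24.0). Then |PS| = |S − P| = 8.32.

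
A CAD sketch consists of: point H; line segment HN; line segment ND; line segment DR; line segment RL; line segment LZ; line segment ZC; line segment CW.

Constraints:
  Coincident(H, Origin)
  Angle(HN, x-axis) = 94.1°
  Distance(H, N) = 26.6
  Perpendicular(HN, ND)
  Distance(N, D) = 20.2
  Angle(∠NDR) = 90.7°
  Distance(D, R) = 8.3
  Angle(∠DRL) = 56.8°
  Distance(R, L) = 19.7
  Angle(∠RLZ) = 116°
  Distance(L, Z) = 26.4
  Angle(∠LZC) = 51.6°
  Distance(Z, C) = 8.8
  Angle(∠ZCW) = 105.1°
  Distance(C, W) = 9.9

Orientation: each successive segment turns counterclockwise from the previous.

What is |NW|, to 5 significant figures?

15.870

H is at the origin; HN runs at 94.1° with length 26.6, so N = (-1.9018, 26.532). HN is perpendicular to ND, so ND runs at -175.90°; with |ND| = 20.2, D = (-22.050, 25.088). ∠NDR = 90.7° gives DR at -86.600° from the x-axis; with |DR| = 8.3, R = (-21.558, 16.802). ∠DRL = 56.8° gives RL at 36.600° from the x-axis; with |RL| = 19.7, L = (-5.7424, 28.548). ∠RLZ = 116.0° gives LZ at 100.60° from the x-axis; with |LZ| = 26.4, Z = (-10.599, 54.497). ∠LZC = 51.6° gives ZC at -131.00° from the x-axis; with |ZC| = 8.8, C = (-16.372, 47.856). ∠ZCW = 105.1° gives CW at -56.100° from the x-axis; with |CW| = 9.9, W = (-10.850, 39.639). Then |NW| = |W − N| = 15.870.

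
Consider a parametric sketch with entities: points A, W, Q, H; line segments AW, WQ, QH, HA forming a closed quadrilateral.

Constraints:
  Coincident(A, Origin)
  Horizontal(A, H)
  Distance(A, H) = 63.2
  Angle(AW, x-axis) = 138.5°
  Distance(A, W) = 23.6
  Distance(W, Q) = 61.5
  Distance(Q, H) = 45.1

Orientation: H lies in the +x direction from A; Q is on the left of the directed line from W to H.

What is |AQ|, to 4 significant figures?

55.04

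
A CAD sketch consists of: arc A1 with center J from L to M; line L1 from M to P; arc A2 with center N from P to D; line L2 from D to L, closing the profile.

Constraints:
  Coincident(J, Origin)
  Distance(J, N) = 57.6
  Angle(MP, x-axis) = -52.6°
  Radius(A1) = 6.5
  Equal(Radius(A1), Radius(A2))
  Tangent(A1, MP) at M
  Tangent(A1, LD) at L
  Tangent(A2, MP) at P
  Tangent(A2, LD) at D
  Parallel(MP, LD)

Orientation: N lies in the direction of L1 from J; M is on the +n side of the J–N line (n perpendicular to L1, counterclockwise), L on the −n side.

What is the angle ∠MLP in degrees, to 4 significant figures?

77.28°

The slot axis is L1's direction at -52.6°, so u = (cos -52.6°, sin -52.6°) = (0.6074, -0.7944) and n = (−sin -52.6°, cos -52.6°) = (0.7944, 0.6074). J is at the origin and N lies 57.6 along u from J, so N = 57.6·u = (34.98, -45.76). Tangency of A1 to both parallel lines with radius 6.5 puts M and L at J ± 6.5·n: M = (5.164, 3.948), L = (-5.164, -3.948). Equal radii place P and D the same way about N: P = N + 6.5·n = (40.15, -41.81), D = N − 6.5·n = (29.82, -49.71). Then cos ∠MLP = LM·LP / (|LM||LP|), giving 77.28°.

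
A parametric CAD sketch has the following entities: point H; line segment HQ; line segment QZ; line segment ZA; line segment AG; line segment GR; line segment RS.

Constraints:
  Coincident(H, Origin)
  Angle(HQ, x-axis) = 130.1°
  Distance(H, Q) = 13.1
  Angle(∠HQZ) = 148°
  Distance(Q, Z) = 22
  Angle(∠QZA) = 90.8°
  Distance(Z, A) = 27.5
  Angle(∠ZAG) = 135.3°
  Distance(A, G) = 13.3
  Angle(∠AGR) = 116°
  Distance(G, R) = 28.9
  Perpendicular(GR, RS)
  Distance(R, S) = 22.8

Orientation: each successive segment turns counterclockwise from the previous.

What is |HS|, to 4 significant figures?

3.803

H is at the origin; HQ runs at 130.1° with length 13.1, so Q = (-8.438, 10.02). ∠HQZ = 148.0° gives QZ at 162.1° from the x-axis; with |QZ| = 22.0, Z = (-29.37, 16.78). ∠QZA = 90.8° gives ZA at -108.7° from the x-axis; with |ZA| = 27.5, A = (-38.19, -9.266). ∠ZAG = 135.3° gives AG at -64.00° from the x-axis; with |AG| = 13.3, G = (-32.36, -21.22). ∠AGR = 116.0° gives GR at 0.000° from the x-axis; with |GR| = 28.9, R = (-3.460, -21.22). GR ⟂ RS, so RS runs at 90.00°; with |RS| = 22.8, S = (-3.460, 1.580). Then |HS| = |S − H| = 3.803.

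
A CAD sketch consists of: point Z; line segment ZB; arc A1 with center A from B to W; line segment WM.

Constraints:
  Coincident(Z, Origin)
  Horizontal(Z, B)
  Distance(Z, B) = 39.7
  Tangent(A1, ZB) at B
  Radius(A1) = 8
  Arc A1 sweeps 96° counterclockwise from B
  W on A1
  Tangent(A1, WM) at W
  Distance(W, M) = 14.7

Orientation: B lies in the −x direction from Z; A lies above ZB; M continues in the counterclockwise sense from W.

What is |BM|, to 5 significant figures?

24.318

On A1, B sits at bearing -90° from A; a 96° counterclockwise sweep puts W at bearing 6°, so W = A + 8.0·(cos 6°, sin 6°) = (-31.744, 8.8362). Tangency of A1 to WM means the radius AW is perpendicular to WM, so WM runs along (−sin 6°, cos 6°); with |WM| = 14.7, M = (-33.280, 23.456). Then |BM| = |M − B| = 24.318.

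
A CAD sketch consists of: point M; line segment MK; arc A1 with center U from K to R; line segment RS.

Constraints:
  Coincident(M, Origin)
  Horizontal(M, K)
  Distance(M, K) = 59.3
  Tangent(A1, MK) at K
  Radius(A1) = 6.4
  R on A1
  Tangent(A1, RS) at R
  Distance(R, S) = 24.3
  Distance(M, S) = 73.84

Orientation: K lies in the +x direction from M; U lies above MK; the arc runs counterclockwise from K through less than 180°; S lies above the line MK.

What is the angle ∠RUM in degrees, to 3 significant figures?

170°

Checks: |UK| = 6.400 ✓; |UR| = 6.400 ✓; ∠(UR, RS) = 90.00° ✓; |RS| = 24.30 ✓; |MS| = 73.84 ✓.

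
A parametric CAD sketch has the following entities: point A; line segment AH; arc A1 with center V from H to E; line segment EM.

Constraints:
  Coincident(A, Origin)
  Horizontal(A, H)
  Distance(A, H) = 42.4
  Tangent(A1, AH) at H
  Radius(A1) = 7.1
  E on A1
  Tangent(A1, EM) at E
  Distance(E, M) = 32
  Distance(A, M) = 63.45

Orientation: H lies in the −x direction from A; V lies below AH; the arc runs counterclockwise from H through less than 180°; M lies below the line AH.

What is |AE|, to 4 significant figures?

49.99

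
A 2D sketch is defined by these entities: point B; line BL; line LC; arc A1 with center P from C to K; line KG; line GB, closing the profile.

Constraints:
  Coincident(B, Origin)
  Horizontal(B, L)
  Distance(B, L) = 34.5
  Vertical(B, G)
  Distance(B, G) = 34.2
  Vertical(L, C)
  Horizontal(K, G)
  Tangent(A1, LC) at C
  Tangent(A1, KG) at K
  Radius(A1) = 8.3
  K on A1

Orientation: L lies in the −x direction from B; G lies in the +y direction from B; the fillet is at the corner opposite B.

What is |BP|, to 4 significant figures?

36.84

B is at the origin; B and L share the same y with |BL| = 34.5 and L on the −x side, so L = (-34.50, 0.000). BG is vertical with |BG| = 34.2 and G on the +y side, so G = (0.000, 34.20). The virtual corner opposite B is at (-34.50, 34.20). A1 meets LC tangentially, so PC is at right angles to LC and the tangent condition forces PK to be normal to KG, with radius 8.3, so the center P sits 8.3 in from both sides at P = (-26.20, 25.90). Then |BP| = |P − B| = 36.84.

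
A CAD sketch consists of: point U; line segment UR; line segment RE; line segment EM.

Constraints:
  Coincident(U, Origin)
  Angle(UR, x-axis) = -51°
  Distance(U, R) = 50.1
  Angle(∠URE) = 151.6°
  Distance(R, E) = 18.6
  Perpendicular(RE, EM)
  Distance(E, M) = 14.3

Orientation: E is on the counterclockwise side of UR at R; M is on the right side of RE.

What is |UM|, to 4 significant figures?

73.36

∠URE = 151.6°, so RE runs at -51.0° + (180° − 151.6°) = -22.60° from the x-axis; with |RE| = 18.6, E = R + 18.6·(cos -22.60°, sin -22.60°) = (48.70, -46.08). The perpendicularity gives EM at right angles to RE; with |EM| = 14.3 on the right of RE, M = E + 14.3·(-0.3843, -0.9232) = (43.21, -59.28). Then |UM| = |M − U| = 73.36.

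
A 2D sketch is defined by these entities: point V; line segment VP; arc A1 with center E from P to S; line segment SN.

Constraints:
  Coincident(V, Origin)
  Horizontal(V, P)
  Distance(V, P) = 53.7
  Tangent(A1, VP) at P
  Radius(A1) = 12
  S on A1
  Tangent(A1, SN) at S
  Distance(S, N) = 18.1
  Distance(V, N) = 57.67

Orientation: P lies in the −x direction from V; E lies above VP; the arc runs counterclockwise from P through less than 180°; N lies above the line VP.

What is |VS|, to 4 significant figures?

44.96

V is at the origin; V and P share the same y with |VP| = 53.7 and P on the −x side, so P = (-53.70, 0.000). Since A1 is tangent to VP there, EP ⟂ VP, so E = P + (0, 12) = (-53.70, 12.00). Since ES ⟂ SN (tangency), |EN| = √(12.0² + 18.1²) = 21.72 regardless of where S sits on A1. So N lies on both circle(V, 57.67) and circle(E, 21.72); the above-VP intersection is N = (-47.44, 32.79). S is the foot of the tangent from N: S = (-42.21, 15.47).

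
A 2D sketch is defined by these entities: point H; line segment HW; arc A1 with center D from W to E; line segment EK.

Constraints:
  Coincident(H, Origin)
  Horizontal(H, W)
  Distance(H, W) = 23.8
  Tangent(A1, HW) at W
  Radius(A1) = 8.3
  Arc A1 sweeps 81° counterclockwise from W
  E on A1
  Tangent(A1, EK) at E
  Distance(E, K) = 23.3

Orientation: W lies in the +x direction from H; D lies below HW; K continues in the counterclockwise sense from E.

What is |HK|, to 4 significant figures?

32.31

H is at the origin; HW is horizontal with |HW| = 23.8 and W on the +x side, so W = (23.80, 0.000). The tangent condition forces DW to be normal to HW, so D = W + (0, -8.3) = (23.80, -8.300). On A1, W sits at bearing 90° from D; an 81° counterclockwise sweep puts E at bearing 171°, so E = D + 8.3·(cos 171°, sin 171°) = (15.60, -7.002). A1 meets EK tangentially, so DE is at right angles to EK, so EK runs along (−sin 171°, cos 171°); with |EK| = 23.3, K = (11.96, -30.01). Then |HK| = |K − H| = 32.31.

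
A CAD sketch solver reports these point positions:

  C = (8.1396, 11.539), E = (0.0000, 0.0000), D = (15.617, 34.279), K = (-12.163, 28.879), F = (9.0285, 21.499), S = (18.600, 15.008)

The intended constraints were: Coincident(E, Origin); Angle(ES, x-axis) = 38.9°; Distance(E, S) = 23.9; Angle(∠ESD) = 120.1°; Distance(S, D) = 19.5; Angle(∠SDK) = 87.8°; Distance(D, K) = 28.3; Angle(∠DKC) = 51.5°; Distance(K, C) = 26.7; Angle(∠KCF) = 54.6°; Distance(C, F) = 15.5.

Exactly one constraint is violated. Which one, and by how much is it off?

Distance(C, F) = 15.5 — off by 5.50.

E = (0.00, 0.00) ✓; ES at 38.90° ✓; |ES| = 23.90 ✓; ∠ESD = 120.1° ✓; |SD| = 19.50 ✓; ∠SDK = 87.80° ✓; |DK| = 28.30 ✓; ∠DKC = 51.50° ✓; |KC| = 26.70 ✓; ∠KCF = 54.60° ✓; |CF| = 10.00 ✗.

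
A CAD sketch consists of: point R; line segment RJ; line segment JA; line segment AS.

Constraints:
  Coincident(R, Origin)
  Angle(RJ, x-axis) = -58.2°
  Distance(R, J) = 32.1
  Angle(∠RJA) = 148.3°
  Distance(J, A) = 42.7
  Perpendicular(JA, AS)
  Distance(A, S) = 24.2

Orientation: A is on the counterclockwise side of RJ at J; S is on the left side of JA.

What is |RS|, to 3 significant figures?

70.4

R is at the origin; RJ runs at -58.2° with length 32.1, so J = 32.1·(cos -58.2°, sin -58.2°) = (16.9, -27.3). ∠RJA = 148.3°, so JA runs at -58.2° + (180° − 148.3°) = -26.5° from the x-axis; with |JA| = 42.7, A = J + 42.7·(cos -26.5°, sin -26.5°) = (55.1, -46.3). JA is perpendicular to AS; with |AS| = 24.2 on the left of JA, S = A + 24.2·(0.446, 0.895) = (65.9, -24.7). Then |RS| = |S − R| = 70.4.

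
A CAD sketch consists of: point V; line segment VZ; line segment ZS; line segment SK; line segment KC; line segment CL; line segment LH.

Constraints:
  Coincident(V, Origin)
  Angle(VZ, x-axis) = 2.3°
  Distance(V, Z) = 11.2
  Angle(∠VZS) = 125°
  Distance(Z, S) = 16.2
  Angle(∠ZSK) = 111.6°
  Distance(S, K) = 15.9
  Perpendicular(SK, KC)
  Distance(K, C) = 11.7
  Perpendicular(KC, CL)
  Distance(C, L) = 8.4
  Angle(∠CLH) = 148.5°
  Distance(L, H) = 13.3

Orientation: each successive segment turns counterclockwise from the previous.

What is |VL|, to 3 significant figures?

14.7

V is at the origin; VZ runs at 2.3° with length 11.2, so Z = (11.2, 0.449). ∠VZS = 125.0° gives ZS at 57.3° from the x-axis; with |ZS| = 16.2, S = (19.9, 14.1). ∠ZSK = 111.6° gives SK at 126° from the x-axis; with |SK| = 15.9, K = (10.7, 27.0). SK ⟂ KC, so KC runs at -144°; with |KC| = 11.7, C = (1.16, 20.2). The perpendicularity gives CL at right angles to KC, so CL runs at -54.3°; with |CL| = 8.4, L = (6.06, 13.3). Then |VL| = |L − V| = 14.7.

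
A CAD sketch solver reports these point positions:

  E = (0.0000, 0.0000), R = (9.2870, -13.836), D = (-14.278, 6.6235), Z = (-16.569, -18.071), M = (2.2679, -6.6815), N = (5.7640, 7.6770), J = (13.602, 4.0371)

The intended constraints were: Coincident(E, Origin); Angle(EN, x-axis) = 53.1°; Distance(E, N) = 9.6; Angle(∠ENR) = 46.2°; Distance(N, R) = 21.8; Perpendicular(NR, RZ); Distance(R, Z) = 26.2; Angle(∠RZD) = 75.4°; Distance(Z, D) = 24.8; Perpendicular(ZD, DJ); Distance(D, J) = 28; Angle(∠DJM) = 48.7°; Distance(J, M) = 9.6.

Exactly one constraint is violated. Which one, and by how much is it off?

Distance(J, M) = 9.6 — off by 6.00.

E = (0.00, 0.00) ✓; EN at 53.10° ✓; |EN| = 9.600 ✓; ∠ENR = 46.20° ✓; |NR| = 21.80 ✓; ∠(NR, RZ) = 90.00° ✓; |RZ| = 26.20 ✓; ∠RZD = 75.40° ✓; |ZD| = 24.80 ✓; ∠(ZD, DJ) = 90.00° ✓; |DJ| = 28.00 ✓; ∠DJM = 48.70° ✓; |JM| = 15.60 ✗.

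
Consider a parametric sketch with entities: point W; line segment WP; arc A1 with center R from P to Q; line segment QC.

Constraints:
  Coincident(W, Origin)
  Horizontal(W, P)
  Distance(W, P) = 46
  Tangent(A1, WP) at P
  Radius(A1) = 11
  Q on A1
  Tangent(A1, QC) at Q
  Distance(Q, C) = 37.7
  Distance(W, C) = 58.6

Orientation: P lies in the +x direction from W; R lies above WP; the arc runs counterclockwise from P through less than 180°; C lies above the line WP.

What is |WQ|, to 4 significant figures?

57.67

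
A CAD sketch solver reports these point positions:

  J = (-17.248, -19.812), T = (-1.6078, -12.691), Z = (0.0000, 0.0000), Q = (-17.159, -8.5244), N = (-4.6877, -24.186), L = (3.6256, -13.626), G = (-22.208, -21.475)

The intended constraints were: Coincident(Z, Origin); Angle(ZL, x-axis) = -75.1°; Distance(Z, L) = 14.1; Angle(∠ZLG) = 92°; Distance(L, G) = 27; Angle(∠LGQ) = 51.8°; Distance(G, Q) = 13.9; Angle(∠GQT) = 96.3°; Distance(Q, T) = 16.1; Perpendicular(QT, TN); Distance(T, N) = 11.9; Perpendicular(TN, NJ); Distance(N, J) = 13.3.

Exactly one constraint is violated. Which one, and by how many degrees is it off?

Perpendicular(TN, NJ) — off by 4.20°.

Z = (0.00, 0.00) ✓; ZL at -75.10° ✓; |ZL| = 14.10 ✓; ∠ZLG = 92.00° ✓; |LG| = 27.00 ✓; ∠LGQ = 51.80° ✓; |GQ| = 13.90 ✓; ∠GQT = 96.30° ✓; |QT| = 16.10 ✓; ∠(QT, TN) = 90.00° ✓; |TN| = 11.90 ✓; ∠(TN, NJ) = 94.20° ✗; |NJ| = 13.30 ✓.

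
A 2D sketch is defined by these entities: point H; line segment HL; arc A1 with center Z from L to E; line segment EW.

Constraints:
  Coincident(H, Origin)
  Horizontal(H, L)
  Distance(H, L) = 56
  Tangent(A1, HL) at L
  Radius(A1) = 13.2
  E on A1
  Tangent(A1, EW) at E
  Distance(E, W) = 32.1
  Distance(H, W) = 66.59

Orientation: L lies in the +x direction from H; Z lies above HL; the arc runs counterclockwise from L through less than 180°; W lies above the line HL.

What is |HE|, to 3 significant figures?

69.8

Checks: |ZE| = 13.20 ✓; ∠(ZE, EW) = 90.00° ✓; |EW| = 32.10 ✓; |HW| = 66.59 ✓.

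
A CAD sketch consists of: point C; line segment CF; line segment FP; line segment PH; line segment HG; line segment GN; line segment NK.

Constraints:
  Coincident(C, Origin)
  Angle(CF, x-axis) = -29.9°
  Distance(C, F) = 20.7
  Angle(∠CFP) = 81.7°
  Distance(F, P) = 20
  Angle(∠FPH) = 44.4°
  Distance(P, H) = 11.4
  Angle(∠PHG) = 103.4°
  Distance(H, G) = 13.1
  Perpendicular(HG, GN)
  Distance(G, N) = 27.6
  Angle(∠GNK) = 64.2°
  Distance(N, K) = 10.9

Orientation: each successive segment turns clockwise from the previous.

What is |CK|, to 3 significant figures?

38.2

C is at the origin; CF runs at -29.9° with length 20.7, so F = (17.9, -10.3). ∠CFP = 81.7° gives FP at -128° from the x-axis; with |FP| = 20.0, P = (5.58, -26.0). ∠FPH = 44.4° gives PH at 96.2° from the x-axis; with |PH| = 11.4, H = (4.35, -14.7). ∠PHG = 103.4° gives HG at 19.6° from the x-axis; with |HG| = 13.1, G = (16.7, -10.3). HG ⟂ GN, so GN runs at -70.4°; with |GN| = 27.6, N = (25.9, -36.3). ∠GNK = 64.2° gives NK at 174° from the x-axis; with |NK| = 10.9, K = (15.1, -35.1). Then |CK| = |K − C| = 38.2.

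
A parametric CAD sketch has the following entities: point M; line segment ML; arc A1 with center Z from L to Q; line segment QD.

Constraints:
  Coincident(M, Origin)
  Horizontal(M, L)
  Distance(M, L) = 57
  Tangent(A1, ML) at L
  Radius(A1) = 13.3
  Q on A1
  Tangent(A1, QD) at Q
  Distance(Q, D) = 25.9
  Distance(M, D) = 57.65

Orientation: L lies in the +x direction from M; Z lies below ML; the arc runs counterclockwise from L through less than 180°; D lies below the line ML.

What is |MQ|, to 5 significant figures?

45.546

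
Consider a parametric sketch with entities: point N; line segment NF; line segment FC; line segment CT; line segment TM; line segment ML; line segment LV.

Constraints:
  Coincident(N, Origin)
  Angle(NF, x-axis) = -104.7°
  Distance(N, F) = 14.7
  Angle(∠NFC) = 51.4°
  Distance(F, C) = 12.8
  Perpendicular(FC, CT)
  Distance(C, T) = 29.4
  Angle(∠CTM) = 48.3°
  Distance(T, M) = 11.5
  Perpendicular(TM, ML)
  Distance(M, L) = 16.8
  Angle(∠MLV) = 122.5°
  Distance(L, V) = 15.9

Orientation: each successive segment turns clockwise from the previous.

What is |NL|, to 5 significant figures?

6.6240

N is at the origin; NF runs at -104.7° with length 14.7, so F = (-3.7302, -14.219). ∠NFC = 51.4° gives FC at 126.70° from the x-axis; with |FC| = 12.8, C = (-11.380, -3.9561). The perpendicularity gives CT at right angles to FC, so CT runs at 36.700°; with |CT| = 29.4, T = (12.192, 13.614). ∠CTM = 48.3° gives TM at -95.000° from the x-axis; with |TM| = 11.5, M = (11.190, 2.1578). TM ⟂ ML, so ML runs at 175.00°; with |ML| = 16.8, L = (-5.5460, 3.6220). Then |NL| = |L − N| = 6.6240.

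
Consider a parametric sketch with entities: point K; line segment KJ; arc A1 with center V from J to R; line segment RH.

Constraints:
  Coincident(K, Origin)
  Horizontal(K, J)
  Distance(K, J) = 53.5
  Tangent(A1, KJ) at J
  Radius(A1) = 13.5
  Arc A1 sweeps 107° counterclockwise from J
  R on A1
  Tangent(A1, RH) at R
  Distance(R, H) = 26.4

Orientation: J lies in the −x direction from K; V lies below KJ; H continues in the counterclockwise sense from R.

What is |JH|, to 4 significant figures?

43.01

On A1, J sits at bearing 90° from V; a 107° counterclockwise sweep puts R at bearing 197°, so R = V + 13.5·(cos 197°, sin 197°) = (-66.41, -17.45). The tangent condition forces VR to be normal to RH, so RH runs along (−sin 197°, cos 197°); with |RH| = 26.4, H = (-58.69, -42.69). Then |JH| = |H − J| = 43.01.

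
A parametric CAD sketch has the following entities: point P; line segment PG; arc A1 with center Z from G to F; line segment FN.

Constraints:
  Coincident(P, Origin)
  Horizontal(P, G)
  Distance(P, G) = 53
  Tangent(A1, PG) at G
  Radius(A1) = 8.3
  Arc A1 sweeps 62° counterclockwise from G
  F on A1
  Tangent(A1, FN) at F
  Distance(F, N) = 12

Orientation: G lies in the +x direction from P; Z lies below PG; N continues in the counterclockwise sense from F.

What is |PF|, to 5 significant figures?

45.883

P is at the origin; P and G share the same y with |PG| = 53.0 and G on the +x side, so G = (53.000, 0.0000). A1 meets PG tangentially, so ZG is at right angles to PG, so Z = G + (0, -8.3) = (53.000, -8.3000). On A1, G sits at bearing 90° from Z; a 62° counterclockwise sweep puts F at bearing 152°, so F = Z + 8.3·(cos 152°, sin 152°) = (45.672, -4.4034). Then |PF| = |F − P| = 45.883.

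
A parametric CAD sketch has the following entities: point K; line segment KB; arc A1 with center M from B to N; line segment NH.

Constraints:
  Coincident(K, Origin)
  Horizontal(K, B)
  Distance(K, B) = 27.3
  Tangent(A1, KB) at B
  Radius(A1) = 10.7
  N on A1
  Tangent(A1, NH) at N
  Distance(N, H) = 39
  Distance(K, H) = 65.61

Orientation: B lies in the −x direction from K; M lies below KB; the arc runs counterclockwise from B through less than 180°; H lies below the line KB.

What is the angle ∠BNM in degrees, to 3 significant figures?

51.5°

Checks: K.y = 0.00, B.y = 0.00 ✓; |MN| = 10.70 ✓; ∠(MN, NH) = 90.00° ✓; |NH| = 39.00 ✓; |KH| = 65.61 ✓.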